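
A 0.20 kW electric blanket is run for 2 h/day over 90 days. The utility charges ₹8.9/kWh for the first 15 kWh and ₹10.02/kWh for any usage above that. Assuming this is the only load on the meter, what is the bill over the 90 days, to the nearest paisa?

Runtime = 2 h/day × 90 days = 180 h
Energy = 0.2 kW × 180 h = 36 kWh
Tier 1 (0–15 kWh): 15 × ₹8.9 = ₹133.5
Above 15 kWh: 21 × ₹10.02 = ₹210.42
Bill = ₹343.92

₹343.92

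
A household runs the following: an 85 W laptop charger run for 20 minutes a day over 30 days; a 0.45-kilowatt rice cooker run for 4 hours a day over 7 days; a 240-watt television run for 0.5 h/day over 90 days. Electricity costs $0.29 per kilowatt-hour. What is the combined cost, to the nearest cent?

$7.03

laptop charger: Runtime = 20 min × 30 = 600 min = 10 h
laptop charger: 0.085 kW × 10 h = 0.85 kWh
rice cooker: Runtime = 4 h/day × 7 days = 28 h
rice cooker: 0.45 kW × 28 h = 12.6 kWh
television: Runtime = 0.5 h/day × 90 days = 45 h
television: 0.24 kW × 45 h = 10.8 kWh
Total energy = 24.25 kWh
Cost = 24.25 × $0.29 = $7.03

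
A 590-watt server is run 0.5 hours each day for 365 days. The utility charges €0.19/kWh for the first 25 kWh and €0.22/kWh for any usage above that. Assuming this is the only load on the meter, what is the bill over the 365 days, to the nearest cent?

Runtime = 0.5 h/day × 365 days = 182.5 h
Energy = 0.59 kW × 182.5 h = 107.675 kWh
Tier 1 (0–25 kWh): 25 × €0.19 = €4.75
Above 25 kWh: 82.675 × €0.22 = €18.1885
Bill = €22.94

€22.94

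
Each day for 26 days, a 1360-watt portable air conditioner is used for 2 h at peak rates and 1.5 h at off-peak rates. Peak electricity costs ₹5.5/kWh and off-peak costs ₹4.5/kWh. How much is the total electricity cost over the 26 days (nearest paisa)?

Peak energy = 1.36 kW × 2 h × 26 = 70.72 kWh
Off-peak energy = 1.36 kW × 1.5 h × 26 = 53.04 kWh
Cost = 70.72 × ₹5.5 + 53.04 × ₹4.5 = ₹388.96 + ₹238.68 = ₹627.64

₹627.64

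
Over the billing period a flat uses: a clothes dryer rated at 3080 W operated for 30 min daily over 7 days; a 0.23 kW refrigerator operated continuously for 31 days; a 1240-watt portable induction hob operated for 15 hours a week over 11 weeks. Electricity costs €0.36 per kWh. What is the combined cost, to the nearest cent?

€139.14

clothes dryer: Runtime = 30 min × 7 = 210 min = 3.5 h
clothes dryer: 3.08 kW × 3.5 h = 10.78 kWh
refrigerator: Runtime = 24 h × 31 = 744 h
refrigerator: 0.23 kW × 744 h = 171.12 kWh
portable induction hob: Runtime = 15 h/week × 11 weeks = 165 h
portable induction hob: 1.24 kW × 165 h = 204.6 kWh
Total energy = 386.5 kWh
Cost = 386.5 × €0.36 = €139.14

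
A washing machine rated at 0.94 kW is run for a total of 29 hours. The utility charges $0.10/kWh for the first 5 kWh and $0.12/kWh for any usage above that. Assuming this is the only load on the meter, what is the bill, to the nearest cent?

Energy = 0.94 kW × 29 h = 27.26 kWh
Tier 1 (0–5 kWh): 5 × $0.10 = $0.5
Above 5 kWh: 22.26 × $0.12 = $2.6712
Bill = $3.17

$3.17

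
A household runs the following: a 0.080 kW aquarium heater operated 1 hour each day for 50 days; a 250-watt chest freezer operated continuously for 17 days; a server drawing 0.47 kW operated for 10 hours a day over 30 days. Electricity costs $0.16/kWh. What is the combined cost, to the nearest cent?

$39.52

aquarium heater: Runtime = 1 h/day × 50 days = 50 h
aquarium heater: 0.08 kW × 50 h = 4 kWh
chest freezer: Runtime = 24 h × 17 = 408 h
chest freezer: 0.25 kW × 408 h = 102 kWh
server: Runtime = 10 h/day × 30 days = 300 h
server: 0.47 kW × 300 h = 141 kWh
Total energy = 247 kWh
Cost = 247 × $0.16 = $39.52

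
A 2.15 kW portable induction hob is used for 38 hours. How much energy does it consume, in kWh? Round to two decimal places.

81.70 kWh

Energy = 2.15 kW × 38 h = 81.7 kWh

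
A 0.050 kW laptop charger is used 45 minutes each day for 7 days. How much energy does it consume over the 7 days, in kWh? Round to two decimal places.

0.26 kWh

Runtime = 45 min × 7 = 315 min = 5.25 h
Energy = 0.05 kW × 5.25 h = 0.2625 kWh ≈ 0.26 kWh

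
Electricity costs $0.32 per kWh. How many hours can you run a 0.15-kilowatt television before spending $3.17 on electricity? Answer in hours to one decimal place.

Energy available = $3.17 ÷ $0.32/kWh = 9.9063 kWh
Hours = 9.9063 kWh ÷ 0.15 kW = 66.0 h

66.0 h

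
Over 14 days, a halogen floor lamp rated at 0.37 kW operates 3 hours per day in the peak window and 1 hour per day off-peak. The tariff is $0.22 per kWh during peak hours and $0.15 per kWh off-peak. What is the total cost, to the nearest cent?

$4.20

Peak energy = 0.37 kW × 3 h × 14 = 15.54 kWh
Off-peak energy = 0.37 kW × 1 h × 14 = 5.18 kWh
Cost = 15.54 × $0.22 + 5.18 × $0.15 = $3.4188 + $0.777 = $4.20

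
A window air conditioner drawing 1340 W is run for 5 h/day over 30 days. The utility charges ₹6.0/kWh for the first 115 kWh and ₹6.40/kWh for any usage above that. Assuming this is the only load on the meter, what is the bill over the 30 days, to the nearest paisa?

₹1240.40

Runtime = 5 h/day × 30 days = 150 h
Energy = 1.34 kW × 150 h = 201 kWh
Tier 1 (0–115 kWh): 115 × ₹6.0 = ₹690
Above 115 kWh: 86 × ₹6.40 = ₹550.4
Bill = ₹1240.40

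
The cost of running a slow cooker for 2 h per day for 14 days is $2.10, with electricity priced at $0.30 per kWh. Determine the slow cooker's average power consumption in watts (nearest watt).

Energy = $2.10 ÷ $0.30/kWh = 7 kWh
Runtime = 2 h/day × 14 days = 28 h
Power = 7 kWh ÷ 28 h = 0.25 kW = 250 W

250 W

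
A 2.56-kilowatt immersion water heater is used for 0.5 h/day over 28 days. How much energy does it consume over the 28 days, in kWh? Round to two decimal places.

35.84 kWh

Runtime = 0.5 h/day × 28 days = 14 h
Energy = 2.56 kW × 14 h = 35.84 kWh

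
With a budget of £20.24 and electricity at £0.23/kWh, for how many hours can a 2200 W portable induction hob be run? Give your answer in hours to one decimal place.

Energy available = £20.24 ÷ £0.23/kWh = 88 kWh
Hours = 88 kWh ÷ 2.2 kW = 40.0 h

40.0 h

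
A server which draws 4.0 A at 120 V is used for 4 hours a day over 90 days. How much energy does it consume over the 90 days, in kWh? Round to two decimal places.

Power = 4.0 A × 120 V = 480 W = 0.48 kW
Runtime = 4 h/day × 90 days = 360 h
Energy = 0.48 kW × 360 h = 172.8 kWh

172.80 kWh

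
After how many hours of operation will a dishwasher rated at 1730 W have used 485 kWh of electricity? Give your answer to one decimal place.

Hours = 485 kWh ÷ 1.73 kW = 280.3 h

280.3 h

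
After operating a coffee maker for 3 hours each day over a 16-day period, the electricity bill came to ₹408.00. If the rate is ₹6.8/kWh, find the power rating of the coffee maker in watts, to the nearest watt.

Energy = ₹408.00 ÷ ₹6.8/kWh = 60 kWh
Runtime = 3 h/day × 16 days = 48 h
Power = 60 kWh ÷ 48 h = 1.25 kW = 1250 W

1250 W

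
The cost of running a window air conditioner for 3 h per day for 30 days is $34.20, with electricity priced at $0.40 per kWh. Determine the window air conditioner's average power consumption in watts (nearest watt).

950 W

Energy = $34.20 ÷ $0.40/kWh = 85.5 kWh
Runtime = 3 h/day × 30 days = 90 h
Power = 85.5 kWh ÷ 90 h = 0.95 kW = 950 W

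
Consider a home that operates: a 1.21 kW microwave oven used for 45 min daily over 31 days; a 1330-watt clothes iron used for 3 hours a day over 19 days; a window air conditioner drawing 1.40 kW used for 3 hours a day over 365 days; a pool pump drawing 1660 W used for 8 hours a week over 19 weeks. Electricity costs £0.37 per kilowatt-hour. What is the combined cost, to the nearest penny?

microwave oven: Runtime = 45 min × 31 = 1395 min = 23.25 h
microwave oven: 1.21 kW × 23.25 h = 28.1325 kWh
clothes iron: Runtime = 3 h/day × 19 days = 57 h
clothes iron: 1.33 kW × 57 h = 75.81 kWh
window air conditioner: Runtime = 3 h/day × 365 days = 1095 h
window air conditioner: 1.4 kW × 1095 h = 1533 kWh
pool pump: Runtime = 8 h/week × 19 weeks = 152 h
pool pump: 1.66 kW × 152 h = 252.32 kWh
Total energy = 1889.2625 kWh
Cost = 1889.2625 × £0.37 = £699.03

£699.03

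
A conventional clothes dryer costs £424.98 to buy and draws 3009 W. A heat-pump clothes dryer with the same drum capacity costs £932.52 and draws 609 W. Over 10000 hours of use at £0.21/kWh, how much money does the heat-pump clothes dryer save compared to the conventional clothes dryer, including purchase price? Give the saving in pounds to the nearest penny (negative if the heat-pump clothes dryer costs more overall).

conventional clothes dryer: £424.98 + (3009/1000) kW × 10000 h × £0.21 = £424.98 + £6318.9 = £6743.88
heat-pump clothes dryer: £932.52 + (609/1000) kW × 10000 h × £0.21 = £932.52 + £1278.9 = £2211.42
Saving = £6743.88 − £2211.42 = £4532.46

£4532.46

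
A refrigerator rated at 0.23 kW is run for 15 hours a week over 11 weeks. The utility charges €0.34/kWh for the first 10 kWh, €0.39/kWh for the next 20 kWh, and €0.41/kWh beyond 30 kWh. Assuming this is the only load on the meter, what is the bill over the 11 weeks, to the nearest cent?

Runtime = 15 h/week × 11 weeks = 165 h
Energy = 0.23 kW × 165 h = 37.95 kWh
Tier 1 (0–10 kWh): 10 × €0.34 = €3.4
Tier 2 (10–30 kWh): 20 × €0.39 = €7.8
Above 30 kWh: 7.95 × €0.41 = €3.2595
Bill = €14.46

€14.46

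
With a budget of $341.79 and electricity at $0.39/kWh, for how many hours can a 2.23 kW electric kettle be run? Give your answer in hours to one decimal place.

Energy available = $341.79 ÷ $0.39/kWh = 876.3846 kWh
Hours = 876.3846 kWh ÷ 2.23 kW = 393.0 h

393.0 h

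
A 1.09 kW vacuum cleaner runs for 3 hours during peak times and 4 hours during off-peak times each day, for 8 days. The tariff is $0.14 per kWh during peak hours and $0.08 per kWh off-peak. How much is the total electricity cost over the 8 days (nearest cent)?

Peak energy = 1.09 kW × 3 h × 8 = 26.16 kWh
Off-peak energy = 1.09 kW × 4 h × 8 = 34.88 kWh
Cost = 26.16 × $0.14 + 34.88 × $0.08 = $3.6624 + $2.7904 = $6.45

$6.45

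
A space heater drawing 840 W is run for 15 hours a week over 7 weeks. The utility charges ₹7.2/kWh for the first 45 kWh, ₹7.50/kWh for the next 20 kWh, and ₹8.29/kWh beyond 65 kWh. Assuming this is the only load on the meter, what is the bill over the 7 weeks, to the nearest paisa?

₹666.33

Runtime = 15 h/week × 7 weeks = 105 h
Energy = 0.84 kW × 105 h = 88.2 kWh
Tier 1 (0–45 kWh): 45 × ₹7.2 = ₹324
Tier 2 (45–65 kWh): 20 × ₹7.50 = ₹150
Above 65 kWh: 23.2 × ₹8.29 = ₹192.328
Bill = ₹666.33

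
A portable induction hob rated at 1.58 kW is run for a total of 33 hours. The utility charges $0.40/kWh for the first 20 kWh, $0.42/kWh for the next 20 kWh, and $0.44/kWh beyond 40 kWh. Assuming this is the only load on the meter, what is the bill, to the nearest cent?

Energy = 1.58 kW × 33 h = 52.14 kWh
Tier 1 (0–20 kWh): 20 × $0.40 = $8
Tier 2 (20–40 kWh): 20 × $0.42 = $8.4
Above 40 kWh: 12.14 × $0.44 = $5.3416
Bill = $21.74

$21.74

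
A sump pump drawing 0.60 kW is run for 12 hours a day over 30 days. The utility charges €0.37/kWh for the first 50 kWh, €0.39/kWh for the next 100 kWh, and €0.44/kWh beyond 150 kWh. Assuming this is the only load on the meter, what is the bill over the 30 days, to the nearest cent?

€86.54

Runtime = 12 h/day × 30 days = 360 h
Energy = 0.6 kW × 360 h = 216 kWh
Tier 1 (0–50 kWh): 50 × €0.37 = €18.5
Tier 2 (50–150 kWh): 100 × €0.39 = €39
Above 150 kWh: 66 × €0.44 = €29.04
Bill = €86.54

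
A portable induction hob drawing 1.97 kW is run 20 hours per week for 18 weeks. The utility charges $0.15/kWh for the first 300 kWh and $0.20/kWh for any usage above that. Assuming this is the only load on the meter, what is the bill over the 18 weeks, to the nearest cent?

Runtime = 20 h/week × 18 weeks = 360 h
Energy = 1.97 kW × 360 h = 709.2 kWh
Tier 1 (0–300 kWh): 300 × $0.15 = $45
Above 300 kWh: 409.2 × $0.20 = $81.84
Bill = $126.84

$126.84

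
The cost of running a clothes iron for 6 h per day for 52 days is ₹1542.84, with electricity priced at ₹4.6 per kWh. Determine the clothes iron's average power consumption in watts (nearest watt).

1075 W

Energy = ₹1542.84 ÷ ₹4.6/kWh = 335.4 kWh
Runtime = 6 h/day × 52 days = 312 h
Power = 335.4 kWh ÷ 312 h = 1.075 kW = 1075 W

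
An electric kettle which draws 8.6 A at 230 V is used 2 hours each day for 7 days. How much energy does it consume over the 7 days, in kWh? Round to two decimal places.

Power = 8.6 A × 230 V = 1978 W = 1.978 kW
Runtime = 2 h/day × 7 days = 14 h
Energy = 1.978 kW × 14 h = 27.692 kWh ≈ 27.69 kWh

27.69 kWh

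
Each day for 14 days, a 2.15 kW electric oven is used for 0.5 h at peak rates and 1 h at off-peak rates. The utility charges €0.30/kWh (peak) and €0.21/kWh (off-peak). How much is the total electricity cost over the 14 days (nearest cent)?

€10.84

Peak energy = 2.15 kW × 0.5 h × 14 = 15.05 kWh
Off-peak energy = 2.15 kW × 1 h × 14 = 30.1 kWh
Cost = 15.05 × €0.30 + 30.1 × €0.21 = €4.515 + €6.321 = €10.84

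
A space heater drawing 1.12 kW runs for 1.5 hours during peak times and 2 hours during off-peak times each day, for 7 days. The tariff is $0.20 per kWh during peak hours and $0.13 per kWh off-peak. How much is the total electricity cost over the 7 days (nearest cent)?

Peak energy = 1.12 kW × 1.5 h × 7 = 11.76 kWh
Off-peak energy = 1.12 kW × 2 h × 7 = 15.68 kWh
Cost = 11.76 × $0.20 + 15.68 × $0.13 = $2.352 + $2.0384 = $4.39

$4.39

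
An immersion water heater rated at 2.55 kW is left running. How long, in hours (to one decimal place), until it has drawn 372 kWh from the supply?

Hours = 372 kWh ÷ 2.55 kW = 145.9 h

145.9 h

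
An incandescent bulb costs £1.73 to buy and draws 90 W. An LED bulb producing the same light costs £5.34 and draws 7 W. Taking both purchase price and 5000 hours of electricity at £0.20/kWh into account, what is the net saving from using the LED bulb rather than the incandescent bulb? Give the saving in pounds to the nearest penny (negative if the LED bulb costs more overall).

£79.39

incandescent bulb: £1.73 + (90/1000) kW × 5000 h × £0.20 = £1.73 + £90 = £91.73
LED bulb: £5.34 + (7/1000) kW × 5000 h × £0.20 = £5.34 + £7 = £12.34
Saving = £91.73 − £12.34 = £79.39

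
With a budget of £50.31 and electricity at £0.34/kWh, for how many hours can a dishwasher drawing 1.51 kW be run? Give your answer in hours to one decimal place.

Energy available = £50.31 ÷ £0.34/kWh = 147.9706 kWh
Hours = 147.9706 kWh ÷ 1.51 kW = 98.0 h

98.0 h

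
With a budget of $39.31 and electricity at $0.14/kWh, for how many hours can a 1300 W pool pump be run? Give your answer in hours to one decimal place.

216.0 h

Energy available = $39.31 ÷ $0.14/kWh = 280.7857 kWh
Hours = 280.7857 kWh ÷ 1.3 kW = 216.0 h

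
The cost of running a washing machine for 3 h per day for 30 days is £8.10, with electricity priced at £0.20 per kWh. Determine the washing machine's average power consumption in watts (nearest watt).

Energy = £8.10 ÷ £0.20/kWh = 40.5 kWh
Runtime = 3 h/day × 30 days = 90 h
Power = 40.5 kWh ÷ 90 h = 0.45 kW = 450 W

450 W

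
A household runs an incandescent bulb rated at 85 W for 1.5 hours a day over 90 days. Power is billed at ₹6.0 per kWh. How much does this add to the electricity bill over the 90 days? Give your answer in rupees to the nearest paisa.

Runtime = 1.5 h/day × 90 days = 135 h
Energy = 0.085 kW × 135 h = 11.475 kWh
Cost = 11.475 kWh × ₹6.0/kWh = ₹68.85

₹68.85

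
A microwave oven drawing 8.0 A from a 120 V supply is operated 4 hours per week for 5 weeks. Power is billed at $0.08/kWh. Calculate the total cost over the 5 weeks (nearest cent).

Power = 8.0 A × 120 V = 960 W = 0.96 kW
Runtime = 4 h/week × 5 weeks = 20 h
Energy = 0.96 kW × 20 h = 19.2 kWh
Cost = 19.2 kWh × $0.08/kWh = $1.54

$1.54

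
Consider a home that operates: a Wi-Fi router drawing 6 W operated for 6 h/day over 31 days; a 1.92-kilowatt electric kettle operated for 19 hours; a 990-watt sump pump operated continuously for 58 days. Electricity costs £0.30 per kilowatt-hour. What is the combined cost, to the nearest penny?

£424.70

Wi-Fi router: Runtime = 6 h/day × 31 days = 186 h
Wi-Fi router: 0.006 kW × 186 h = 1.116 kWh
electric kettle: 1.92 kW × 19 h = 36.48 kWh
sump pump: Runtime = 24 h × 58 = 1392 h
sump pump: 0.99 kW × 1392 h = 1378.08 kWh
Total energy = 1415.676 kWh
Cost = 1415.676 × £0.30 = £424.70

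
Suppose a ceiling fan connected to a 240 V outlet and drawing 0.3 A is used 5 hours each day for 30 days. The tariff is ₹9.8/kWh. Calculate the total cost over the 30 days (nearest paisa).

₹105.84

Power = 0.3 A × 240 V = 72 W = 0.072 kW
Runtime = 5 h/day × 30 days = 150 h
Energy = 0.072 kW × 150 h = 10.8 kWh
Cost = 10.8 kWh × ₹9.8/kWh = ₹105.84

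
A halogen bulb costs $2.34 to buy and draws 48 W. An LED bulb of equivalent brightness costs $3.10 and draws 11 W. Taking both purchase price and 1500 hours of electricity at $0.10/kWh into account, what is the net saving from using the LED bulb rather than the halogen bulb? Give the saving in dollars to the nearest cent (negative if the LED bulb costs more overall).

$4.79

halogen bulb: $2.34 + (48/1000) kW × 1500 h × $0.10 = $2.34 + $7.2 = $9.54
LED bulb: $3.10 + (11/1000) kW × 1500 h × $0.10 = $3.10 + $1.65 = $4.75
Saving = $9.54 − $4.75 = $4.79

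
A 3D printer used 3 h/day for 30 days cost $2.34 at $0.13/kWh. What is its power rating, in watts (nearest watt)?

200 W

Energy = $2.34 ÷ $0.13/kWh = 18 kWh
Runtime = 3 h/day × 30 days = 90 h
Power = 18 kWh ÷ 90 h = 0.2 kW = 200 W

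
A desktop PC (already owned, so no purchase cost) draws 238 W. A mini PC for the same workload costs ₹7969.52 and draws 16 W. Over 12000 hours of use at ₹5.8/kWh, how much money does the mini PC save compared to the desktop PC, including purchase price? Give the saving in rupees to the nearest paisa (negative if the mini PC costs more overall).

₹7481.68

desktop PC: ₹0.00 + (238/1000) kW × 12000 h × ₹5.8 = ₹0.00 + ₹16564.8 = ₹16564.8
mini PC: ₹7969.52 + (16/1000) kW × 12000 h × ₹5.8 = ₹7969.52 + ₹1113.6 = ₹9083.12
Saving = ₹16564.8 − ₹9083.12 = ₹7481.68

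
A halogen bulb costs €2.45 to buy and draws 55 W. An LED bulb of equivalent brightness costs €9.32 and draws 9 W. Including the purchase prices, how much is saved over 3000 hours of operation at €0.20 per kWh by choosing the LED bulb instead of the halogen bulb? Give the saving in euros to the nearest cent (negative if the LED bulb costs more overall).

€20.73

halogen bulb: €2.45 + (55/1000) kW × 3000 h × €0.20 = €2.45 + €33 = €35.45
LED bulb: €9.32 + (9/1000) kW × 3000 h × €0.20 = €9.32 + €5.4 = €14.72
Saving = €35.45 − €14.72 = €20.73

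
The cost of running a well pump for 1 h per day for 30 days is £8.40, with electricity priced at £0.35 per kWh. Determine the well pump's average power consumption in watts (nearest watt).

800 W

Energy = £8.40 ÷ £0.35/kWh = 24 kWh
Runtime = 1 h/day × 30 days = 30 h
Power = 24 kWh ÷ 30 h = 0.8 kW = 800 W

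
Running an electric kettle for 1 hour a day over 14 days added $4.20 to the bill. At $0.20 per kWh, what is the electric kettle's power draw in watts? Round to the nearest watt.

Energy = $4.20 ÷ $0.20/kWh = 21 kWh
Runtime = 1 h/day × 14 days = 14 h
Power = 21 kWh ÷ 14 h = 1.5 kW = 1500 W

1500 W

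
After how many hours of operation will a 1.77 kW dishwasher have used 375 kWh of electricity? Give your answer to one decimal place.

Hours = 375 kWh ÷ 1.77 kW = 211.9 h

211.9 h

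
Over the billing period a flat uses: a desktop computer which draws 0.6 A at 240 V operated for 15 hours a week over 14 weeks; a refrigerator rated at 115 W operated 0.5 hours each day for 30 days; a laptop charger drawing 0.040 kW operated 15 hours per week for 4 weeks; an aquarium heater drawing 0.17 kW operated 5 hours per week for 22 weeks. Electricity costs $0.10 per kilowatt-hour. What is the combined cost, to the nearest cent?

desktop computer: Power = 0.6 A × 240 V = 144 W = 0.144 kW
desktop computer: Runtime = 15 h/week × 14 weeks = 210 h
desktop computer: 0.144 kW × 210 h = 30.24 kWh
refrigerator: Runtime = 0.5 h/day × 30 days = 15 h
refrigerator: 0.115 kW × 15 h = 1.725 kWh
laptop charger: Runtime = 15 h/week × 4 weeks = 60 h
laptop charger: 0.04 kW × 60 h = 2.4 kWh
aquarium heater: Runtime = 5 h/week × 22 weeks = 110 h
aquarium heater: 0.17 kW × 110 h = 18.7 kWh
Total energy = 53.065 kWh
Cost = 53.065 × $0.10 = $5.31

$5.31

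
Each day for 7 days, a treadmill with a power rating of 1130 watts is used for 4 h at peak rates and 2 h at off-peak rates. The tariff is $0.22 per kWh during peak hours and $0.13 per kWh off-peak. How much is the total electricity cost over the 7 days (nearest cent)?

Peak energy = 1.13 kW × 4 h × 7 = 31.64 kWh
Off-peak energy = 1.13 kW × 2 h × 7 = 15.82 kWh
Cost = 31.64 × $0.22 + 15.82 × $0.13 = $6.9608 + $2.0566 = $9.02

$9.02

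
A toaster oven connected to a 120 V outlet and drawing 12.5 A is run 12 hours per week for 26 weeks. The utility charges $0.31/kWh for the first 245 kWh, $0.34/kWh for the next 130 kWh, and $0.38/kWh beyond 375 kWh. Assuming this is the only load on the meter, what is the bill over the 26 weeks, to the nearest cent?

Power = 12.5 A × 120 V = 1500 W = 1.5 kW
Runtime = 12 h/week × 26 weeks = 312 h
Energy = 1.5 kW × 312 h = 468 kWh
Tier 1 (0–245 kWh): 245 × $0.31 = $75.95
Tier 2 (245–375 kWh): 130 × $0.34 = $44.2
Above 375 kWh: 93 × $0.38 = $35.34
Bill = $155.49

$155.49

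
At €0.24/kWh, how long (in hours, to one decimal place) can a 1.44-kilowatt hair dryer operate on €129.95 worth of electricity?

Energy available = €129.95 ÷ €0.24/kWh = 541.4583 kWh
Hours = 541.4583 kWh ÷ 1.44 kW = 376.0 h

376.0 h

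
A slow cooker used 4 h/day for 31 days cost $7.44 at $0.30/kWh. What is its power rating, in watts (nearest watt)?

Energy = $7.44 ÷ $0.30/kWh = 24.8 kWh
Runtime = 4 h/day × 31 days = 124 h
Power = 24.8 kWh ÷ 124 h = 0.2 kW = 200 W

200 W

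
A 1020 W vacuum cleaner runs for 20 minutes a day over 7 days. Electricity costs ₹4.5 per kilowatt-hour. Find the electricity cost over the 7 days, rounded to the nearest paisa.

Runtime = 20 min × 7 = 140 min = 2.333333… h
Energy = 1.02 kW × 2.333333… h = 2.38 kWh
Cost = 2.38 kWh × ₹4.5/kWh = ₹10.71

₹10.71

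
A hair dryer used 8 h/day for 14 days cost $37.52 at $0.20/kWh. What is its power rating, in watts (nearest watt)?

Energy = $37.52 ÷ $0.20/kWh = 187.6 kWh
Runtime = 8 h/day × 14 days = 112 h
Power = 187.6 kWh ÷ 112 h = 1.675 kW = 1675 W

1675 W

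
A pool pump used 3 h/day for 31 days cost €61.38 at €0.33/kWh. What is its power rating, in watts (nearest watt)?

Energy = €61.38 ÷ €0.33/kWh = 186 kWh
Runtime = 3 h/day × 31 days = 93 h
Power = 186 kWh ÷ 93 h = 2 kW = 2000 W

2000 W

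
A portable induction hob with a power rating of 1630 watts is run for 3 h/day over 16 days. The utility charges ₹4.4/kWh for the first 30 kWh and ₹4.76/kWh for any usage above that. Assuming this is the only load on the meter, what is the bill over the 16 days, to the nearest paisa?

₹361.62

Runtime = 3 h/day × 16 days = 48 h
Energy = 1.63 kW × 48 h = 78.24 kWh
Tier 1 (0–30 kWh): 30 × ₹4.4 = ₹132
Above 30 kWh: 48.24 × ₹4.76 = ₹229.6224
Bill = ₹361.62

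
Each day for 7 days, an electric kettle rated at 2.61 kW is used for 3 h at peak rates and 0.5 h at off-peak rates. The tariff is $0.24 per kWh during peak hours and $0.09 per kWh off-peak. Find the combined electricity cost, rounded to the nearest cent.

Peak energy = 2.61 kW × 3 h × 7 = 54.81 kWh
Off-peak energy = 2.61 kW × 0.5 h × 7 = 9.135 kWh
Cost = 54.81 × $0.24 + 9.135 × $0.09 = $13.1544 + $0.82215 = $13.98

$13.98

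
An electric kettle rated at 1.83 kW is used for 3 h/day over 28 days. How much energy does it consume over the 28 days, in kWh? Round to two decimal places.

Runtime = 3 h/day × 28 days = 84 h
Energy = 1.83 kW × 84 h = 153.72 kWh

153.72 kWh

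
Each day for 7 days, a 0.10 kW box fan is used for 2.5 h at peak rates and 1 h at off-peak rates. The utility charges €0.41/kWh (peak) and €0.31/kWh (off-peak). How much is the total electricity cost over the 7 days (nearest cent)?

€0.93

Peak energy = 0.1 kW × 2.5 h × 7 = 1.75 kWh
Off-peak energy = 0.1 kW × 1 h × 7 = 0.7 kWh
Cost = 1.75 × €0.41 + 0.7 × €0.31 = €0.7175 + €0.217 = €0.93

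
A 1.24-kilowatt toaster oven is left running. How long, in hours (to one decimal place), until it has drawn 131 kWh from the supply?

Hours = 131 kWh ÷ 1.24 kW = 105.6 h

105.6 h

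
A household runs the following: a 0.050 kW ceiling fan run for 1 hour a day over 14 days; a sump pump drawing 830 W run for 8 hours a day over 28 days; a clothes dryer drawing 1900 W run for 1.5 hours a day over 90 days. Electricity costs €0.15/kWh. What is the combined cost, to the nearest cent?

ceiling fan: Runtime = 1 h/day × 14 days = 14 h
ceiling fan: 0.05 kW × 14 h = 0.7 kWh
sump pump: Runtime = 8 h/day × 28 days = 224 h
sump pump: 0.83 kW × 224 h = 185.92 kWh
clothes dryer: Runtime = 1.5 h/day × 90 days = 135 h
clothes dryer: 1.9 kW × 135 h = 256.5 kWh
Total energy = 443.12 kWh
Cost = 443.12 × €0.15 = €66.47

€66.47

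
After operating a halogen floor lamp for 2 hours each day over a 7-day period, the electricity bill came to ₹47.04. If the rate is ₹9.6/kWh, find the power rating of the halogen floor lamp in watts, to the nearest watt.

350 W

Energy = ₹47.04 ÷ ₹9.6/kWh = 4.9 kWh
Runtime = 2 h/day × 7 days = 14 h
Power = 4.9 kWh ÷ 14 h = 0.35 kW = 350 W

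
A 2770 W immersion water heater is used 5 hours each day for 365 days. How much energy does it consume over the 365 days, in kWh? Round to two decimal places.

5055.25 kWh

Runtime = 5 h/day × 365 days = 1825 h
Energy = 2.77 kW × 1825 h = 5055.25 kWh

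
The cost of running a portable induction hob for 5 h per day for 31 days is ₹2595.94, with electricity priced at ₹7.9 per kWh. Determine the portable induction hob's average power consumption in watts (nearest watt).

2120 W

Energy = ₹2595.94 ÷ ₹7.9/kWh = 328.6 kWh
Runtime = 5 h/day × 31 days = 155 h
Power = 328.6 kWh ÷ 155 h = 2.12 kW = 2120 W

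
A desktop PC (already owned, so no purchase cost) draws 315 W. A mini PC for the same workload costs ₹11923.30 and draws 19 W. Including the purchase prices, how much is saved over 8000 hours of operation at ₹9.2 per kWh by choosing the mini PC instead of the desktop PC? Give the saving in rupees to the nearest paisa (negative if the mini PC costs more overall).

₹9862.30

desktop PC: ₹0.00 + (315/1000) kW × 8000 h × ₹9.2 = ₹0.00 + ₹23184 = ₹23184
mini PC: ₹11923.30 + (19/1000) kW × 8000 h × ₹9.2 = ₹11923.30 + ₹1398.4 = ₹13321.7
Saving = ₹23184 − ₹13321.7 = ₹9862.3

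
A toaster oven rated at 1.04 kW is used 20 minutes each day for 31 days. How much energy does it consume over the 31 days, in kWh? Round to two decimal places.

10.75 kWh

Runtime = 20 min × 31 = 620 min = 10.333333… h
Energy = 1.04 kW × 10.333333… h = 10.746666… kWh ≈ 10.75 kWh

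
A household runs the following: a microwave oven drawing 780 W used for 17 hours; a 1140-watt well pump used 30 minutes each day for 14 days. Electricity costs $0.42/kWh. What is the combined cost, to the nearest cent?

microwave oven: 0.78 kW × 17 h = 13.26 kWh
well pump: Runtime = 30 min × 14 = 420 min = 7 h
well pump: 1.14 kW × 7 h = 7.98 kWh
Total energy = 21.24 kWh
Cost = 21.24 × $0.42 = $8.92

$8.92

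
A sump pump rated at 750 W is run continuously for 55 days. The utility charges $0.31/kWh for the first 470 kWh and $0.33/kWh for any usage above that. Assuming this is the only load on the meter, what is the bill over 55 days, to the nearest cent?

$317.30

Runtime = 24 h × 55 = 1320 h
Energy = 0.75 kW × 1320 h = 990 kWh
Tier 1 (0–470 kWh): 470 × $0.31 = $145.7
Above 470 kWh: 520 × $0.33 = $171.6
Bill = $317.30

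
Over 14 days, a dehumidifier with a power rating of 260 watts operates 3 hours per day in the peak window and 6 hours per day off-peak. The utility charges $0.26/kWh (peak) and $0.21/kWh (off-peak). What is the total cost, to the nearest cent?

$7.43

Peak energy = 0.26 kW × 3 h × 14 = 10.92 kWh
Off-peak energy = 0.26 kW × 6 h × 14 = 21.84 kWh
Cost = 10.92 × $0.26 + 21.84 × $0.21 = $2.8392 + $4.5864 = $7.43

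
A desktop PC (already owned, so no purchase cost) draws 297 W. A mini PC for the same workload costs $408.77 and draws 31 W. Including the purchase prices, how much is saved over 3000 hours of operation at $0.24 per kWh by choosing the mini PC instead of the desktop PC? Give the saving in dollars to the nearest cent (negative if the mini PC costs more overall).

-$217.25

desktop PC: $0.00 + (297/1000) kW × 3000 h × $0.24 = $0.00 + $213.84 = $213.84
mini PC: $408.77 + (31/1000) kW × 3000 h × $0.24 = $408.77 + $22.32 = $431.09
Saving = $213.84 − $431.09 = −$217.25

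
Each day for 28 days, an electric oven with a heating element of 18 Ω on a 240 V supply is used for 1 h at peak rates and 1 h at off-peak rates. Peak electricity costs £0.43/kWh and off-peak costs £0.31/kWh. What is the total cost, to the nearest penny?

Power = V²/R = 240²/18 = 3200 W = 3.2 kW
Peak energy = 3.2 kW × 1 h × 28 = 89.6 kWh
Off-peak energy = 3.2 kW × 1 h × 28 = 89.6 kWh
Cost = 89.6 × £0.43 + 89.6 × £0.31 = £38.528 + £27.776 = £66.30

£66.30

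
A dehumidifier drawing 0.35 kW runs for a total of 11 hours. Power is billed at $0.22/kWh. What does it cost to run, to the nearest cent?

Energy = 0.35 kW × 11 h = 3.85 kWh
Cost = 3.85 kWh × $0.22/kWh = $0.85

$0.85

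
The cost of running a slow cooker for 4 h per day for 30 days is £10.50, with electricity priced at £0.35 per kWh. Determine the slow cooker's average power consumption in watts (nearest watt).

250 W

Energy = £10.50 ÷ £0.35/kWh = 30 kWh
Runtime = 4 h/day × 30 days = 120 h
Power = 30 kWh ÷ 120 h = 0.25 kW = 250 W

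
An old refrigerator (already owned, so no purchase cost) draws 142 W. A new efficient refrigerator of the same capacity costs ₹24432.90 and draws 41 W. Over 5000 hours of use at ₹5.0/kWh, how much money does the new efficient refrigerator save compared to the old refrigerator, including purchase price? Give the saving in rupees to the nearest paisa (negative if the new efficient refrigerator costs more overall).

-₹21907.90

old refrigerator: ₹0.00 + (142/1000) kW × 5000 h × ₹5.0 = ₹0.00 + ₹3550 = ₹3550
new efficient refrigerator: ₹24432.90 + (41/1000) kW × 5000 h × ₹5.0 = ₹24432.90 + ₹1025 = ₹25457.9
Saving = ₹3550 − ₹25457.9 = −₹21907.9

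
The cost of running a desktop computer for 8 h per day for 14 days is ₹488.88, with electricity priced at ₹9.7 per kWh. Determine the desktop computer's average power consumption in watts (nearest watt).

450 W

Energy = ₹488.88 ÷ ₹9.7/kWh = 50.4 kWh
Runtime = 8 h/day × 14 days = 112 h
Power = 50.4 kWh ÷ 112 h = 0.45 kW = 450 W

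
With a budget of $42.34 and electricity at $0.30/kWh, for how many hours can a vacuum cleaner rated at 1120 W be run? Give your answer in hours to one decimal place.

Energy available = $42.34 ÷ $0.30/kWh = 141.1333 kWh
Hours = 141.1333 kWh ÷ 1.12 kW = 126.0 h

126.0 h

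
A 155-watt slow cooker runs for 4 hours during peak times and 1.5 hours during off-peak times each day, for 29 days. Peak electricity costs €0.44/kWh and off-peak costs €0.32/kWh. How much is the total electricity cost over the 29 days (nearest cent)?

Peak energy = 0.155 kW × 4 h × 29 = 17.98 kWh
Off-peak energy = 0.155 kW × 1.5 h × 29 = 6.7425 kWh
Cost = 17.98 × €0.44 + 6.7425 × €0.32 = €7.9112 + €2.1576 = €10.07

€10.07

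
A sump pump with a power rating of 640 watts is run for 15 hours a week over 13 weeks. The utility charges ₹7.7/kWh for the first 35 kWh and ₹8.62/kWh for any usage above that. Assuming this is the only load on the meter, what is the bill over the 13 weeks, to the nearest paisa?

₹1043.58

Runtime = 15 h/week × 13 weeks = 195 h
Energy = 0.64 kW × 195 h = 124.8 kWh
Tier 1 (0–35 kWh): 35 × ₹7.7 = ₹269.5
Above 35 kWh: 89.8 × ₹8.62 = ₹774.076
Bill = ₹1043.58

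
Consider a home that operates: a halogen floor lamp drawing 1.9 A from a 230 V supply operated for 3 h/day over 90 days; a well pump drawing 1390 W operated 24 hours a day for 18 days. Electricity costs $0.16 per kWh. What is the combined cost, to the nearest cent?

halogen floor lamp: Power = 1.9 A × 230 V = 437 W = 0.437 kW
halogen floor lamp: Runtime = 3 h/day × 90 days = 270 h
halogen floor lamp: 0.437 kW × 270 h = 117.99 kWh
well pump: Runtime = 24 h × 18 = 432 h
well pump: 1.39 kW × 432 h = 600.48 kWh
Total energy = 718.47 kWh
Cost = 718.47 × $0.16 = $114.96

$114.96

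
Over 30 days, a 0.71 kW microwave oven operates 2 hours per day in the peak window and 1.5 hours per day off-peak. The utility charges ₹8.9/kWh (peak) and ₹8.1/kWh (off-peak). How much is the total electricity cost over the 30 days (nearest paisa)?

Peak energy = 0.71 kW × 2 h × 30 = 42.6 kWh
Off-peak energy = 0.71 kW × 1.5 h × 30 = 31.95 kWh
Cost = 42.6 × ₹8.9 + 31.95 × ₹8.1 = ₹379.14 + ₹258.795 = ₹637.94

₹637.94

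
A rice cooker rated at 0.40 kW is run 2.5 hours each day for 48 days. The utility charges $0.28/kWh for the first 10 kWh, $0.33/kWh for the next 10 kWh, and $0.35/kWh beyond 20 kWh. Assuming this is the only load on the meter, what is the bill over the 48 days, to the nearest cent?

$15.90

Runtime = 2.5 h/day × 48 days = 120 h
Energy = 0.4 kW × 120 h = 48 kWh
Tier 1 (0–10 kWh): 10 × $0.28 = $2.8
Tier 2 (10–20 kWh): 10 × $0.33 = $3.3
Above 20 kWh: 28 × $0.35 = $9.8
Bill = $15.90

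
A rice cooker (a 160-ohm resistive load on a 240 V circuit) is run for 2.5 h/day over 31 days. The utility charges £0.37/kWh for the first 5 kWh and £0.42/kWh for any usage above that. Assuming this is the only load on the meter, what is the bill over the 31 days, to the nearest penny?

£11.47

Power = V²/R = 240²/160 = 360 W = 0.36 kW
Runtime = 2.5 h/day × 31 days = 77.5 h
Energy = 0.36 kW × 77.5 h = 27.9 kWh
Tier 1 (0–5 kWh): 5 × £0.37 = £1.85
Above 5 kWh: 22.9 × £0.42 = £9.618
Bill = £11.47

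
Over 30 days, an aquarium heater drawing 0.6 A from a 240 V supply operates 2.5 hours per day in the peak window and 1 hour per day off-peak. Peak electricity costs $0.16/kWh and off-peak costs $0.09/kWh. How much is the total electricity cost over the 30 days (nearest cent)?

Power = 0.6 A × 240 V = 144 W = 0.144 kW
Peak energy = 0.144 kW × 2.5 h × 30 = 10.8 kWh
Off-peak energy = 0.144 kW × 1 h × 30 = 4.32 kWh
Cost = 10.8 × $0.16 + 4.32 × $0.09 = $1.728 + $0.3888 = $2.12

$2.12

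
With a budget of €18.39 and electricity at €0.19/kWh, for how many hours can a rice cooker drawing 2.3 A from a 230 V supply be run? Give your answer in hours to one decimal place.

Power = 2.3 A × 230 V = 529 W = 0.529 kW
Energy available = €18.39 ÷ €0.19/kWh = 96.7895 kWh
Hours = 96.7895 kWh ÷ 0.529 kW = 183.0 h

183.0 h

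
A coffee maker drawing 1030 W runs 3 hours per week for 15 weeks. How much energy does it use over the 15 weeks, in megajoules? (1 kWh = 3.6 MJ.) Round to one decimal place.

Runtime = 3 h/week × 15 weeks = 45 h
Energy = 1.03 kW × 45 h = 46.35 kWh
= 46.35 × 3.6 MJ = 166.9 MJ

166.9 MJ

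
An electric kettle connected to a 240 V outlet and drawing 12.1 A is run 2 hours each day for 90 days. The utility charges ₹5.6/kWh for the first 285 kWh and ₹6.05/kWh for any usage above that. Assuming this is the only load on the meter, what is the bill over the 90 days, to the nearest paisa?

Power = 12.1 A × 240 V = 2904 W = 2.904 kW
Runtime = 2 h/day × 90 days = 180 h
Energy = 2.904 kW × 180 h = 522.72 kWh
Tier 1 (0–285 kWh): 285 × ₹5.6 = ₹1596
Above 285 kWh: 237.72 × ₹6.05 = ₹1438.206
Bill = ₹3034.21

₹3034.21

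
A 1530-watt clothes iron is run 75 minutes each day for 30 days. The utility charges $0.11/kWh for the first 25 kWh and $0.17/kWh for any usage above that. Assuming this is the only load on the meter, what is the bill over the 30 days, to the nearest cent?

Runtime = 75 min × 30 = 2250 min = 37.5 h
Energy = 1.53 kW × 37.5 h = 57.375 kWh
Tier 1 (0–25 kWh): 25 × $0.11 = $2.75
Above 25 kWh: 32.375 × $0.17 = $5.50375
Bill = $8.25

$8.25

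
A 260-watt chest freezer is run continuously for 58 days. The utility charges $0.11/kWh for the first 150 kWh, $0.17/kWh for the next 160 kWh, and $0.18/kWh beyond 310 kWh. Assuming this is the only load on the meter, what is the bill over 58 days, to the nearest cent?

Runtime = 24 h × 58 = 1392 h
Energy = 0.26 kW × 1392 h = 361.92 kWh
Tier 1 (0–150 kWh): 150 × $0.11 = $16.5
Tier 2 (150–310 kWh): 160 × $0.17 = $27.2
Above 310 kWh: 51.92 × $0.18 = $9.3456
Bill = $53.05

$53.05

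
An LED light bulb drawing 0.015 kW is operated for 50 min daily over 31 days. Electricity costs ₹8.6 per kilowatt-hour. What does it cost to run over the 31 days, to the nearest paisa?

₹3.33

Runtime = 50 min × 31 = 1550 min = 25.833333… h
Energy = 0.015 kW × 25.833333… h = 0.3875 kWh
Cost = 0.3875 kWh × ₹8.6/kWh = ₹3.33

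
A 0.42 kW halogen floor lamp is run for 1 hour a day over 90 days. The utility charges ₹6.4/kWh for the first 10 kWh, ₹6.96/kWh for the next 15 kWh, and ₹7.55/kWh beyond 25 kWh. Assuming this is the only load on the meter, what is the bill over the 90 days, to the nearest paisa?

₹265.04

Runtime = 1 h/day × 90 days = 90 h
Energy = 0.42 kW × 90 h = 37.8 kWh
Tier 1 (0–10 kWh): 10 × ₹6.4 = ₹64
Tier 2 (10–25 kWh): 15 × ₹6.96 = ₹104.4
Above 25 kWh: 12.8 × ₹7.55 = ₹96.64
Bill = ₹265.04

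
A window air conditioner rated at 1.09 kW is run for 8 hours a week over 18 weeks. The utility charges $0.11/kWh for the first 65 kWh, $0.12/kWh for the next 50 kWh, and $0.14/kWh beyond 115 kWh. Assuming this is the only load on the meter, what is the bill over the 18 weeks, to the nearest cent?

Runtime = 8 h/week × 18 weeks = 144 h
Energy = 1.09 kW × 144 h = 156.96 kWh
Tier 1 (0–65 kWh): 65 × $0.11 = $7.15
Tier 2 (65–115 kWh): 50 × $0.12 = $6
Above 115 kWh: 41.96 × $0.14 = $5.8744
Bill = $19.02

$19.02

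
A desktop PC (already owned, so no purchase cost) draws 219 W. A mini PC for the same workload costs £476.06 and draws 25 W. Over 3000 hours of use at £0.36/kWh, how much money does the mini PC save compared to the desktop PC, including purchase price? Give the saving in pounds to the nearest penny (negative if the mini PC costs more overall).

-£266.54

desktop PC: £0.00 + (219/1000) kW × 3000 h × £0.36 = £0.00 + £236.52 = £236.52
mini PC: £476.06 + (25/1000) kW × 3000 h × £0.36 = £476.06 + £27 = £503.06
Saving = £236.52 − £503.06 = −£266.54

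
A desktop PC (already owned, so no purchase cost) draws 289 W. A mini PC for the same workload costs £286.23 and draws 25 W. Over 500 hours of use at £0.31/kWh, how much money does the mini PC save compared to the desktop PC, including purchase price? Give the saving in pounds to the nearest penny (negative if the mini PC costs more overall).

desktop PC: £0.00 + (289/1000) kW × 500 h × £0.31 = £0.00 + £44.795 = £44.795
mini PC: £286.23 + (25/1000) kW × 500 h × £0.31 = £286.23 + £3.875 = £290.105
Saving = £44.795 − £290.105 = −£245.31

-£245.31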